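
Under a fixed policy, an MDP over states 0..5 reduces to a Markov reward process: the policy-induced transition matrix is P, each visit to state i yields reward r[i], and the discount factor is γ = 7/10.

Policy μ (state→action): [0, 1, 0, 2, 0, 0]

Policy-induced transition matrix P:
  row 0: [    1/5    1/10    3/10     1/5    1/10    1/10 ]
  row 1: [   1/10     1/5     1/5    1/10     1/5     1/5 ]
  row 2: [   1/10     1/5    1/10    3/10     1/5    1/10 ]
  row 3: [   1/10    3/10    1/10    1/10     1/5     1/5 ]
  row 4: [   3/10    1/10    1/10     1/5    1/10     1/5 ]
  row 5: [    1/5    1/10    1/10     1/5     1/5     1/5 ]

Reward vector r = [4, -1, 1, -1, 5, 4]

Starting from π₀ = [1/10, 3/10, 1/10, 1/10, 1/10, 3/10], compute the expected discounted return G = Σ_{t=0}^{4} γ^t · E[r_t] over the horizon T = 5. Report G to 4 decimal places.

G = 5.3817

t=0: π = [0.1000, 0.3000, 0.1000, 0.1000, 0.1000, 0.3000], E[r] = 1.8000, γ^t·E[r] = 1.800000, running G = 1.800000
t=1: π = [0.1600, 0.1600, 0.1500, 0.1700, 0.1800, 0.1800], E[r] = 2.0800, γ^t·E[r] = 1.456000, running G = 3.256000
t=2: π = [0.1700, 0.1650, 0.1480, 0.1820, 0.1660, 0.1690], E[r] = 1.9870, γ^t·E[r] = 0.973630, running G = 4.229630
t=3: π = [0.1671, 0.1677, 0.1505, 0.1801, 0.1664, 0.1682], E[r] = 1.9759, γ^t·E[r] = 0.677734, running G = 4.907364
t=4: π = [0.1668, 0.1678, 0.1502, 0.1803, 0.1667, 0.1682], E[r] = 1.9755, γ^t·E[r] = 0.474325, running G = 5.381688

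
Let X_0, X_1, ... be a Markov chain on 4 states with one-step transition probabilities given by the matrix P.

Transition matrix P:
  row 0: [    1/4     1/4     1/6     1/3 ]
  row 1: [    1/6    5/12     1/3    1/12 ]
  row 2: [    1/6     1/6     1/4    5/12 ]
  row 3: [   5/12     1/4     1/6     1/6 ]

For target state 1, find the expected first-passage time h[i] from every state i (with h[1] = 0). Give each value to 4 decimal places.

h = [4.2581, 0.0000, 4.6452, 4.2581]

First-step conditioning: h[1] = 0; for i ≠ 1, h[i] = 1 + Σ_k P[i][k]·h[k].
  h[0] = 1 + 1/4·h[0] + 1/6·h[2] + 1/3·h[3]
  h[2] = 1 + 1/6·h[0] + 1/4·h[2] + 5/12·h[3]
  h[3] = 1 + 5/12·h[0] + 1/6·h[2] + 1/6·h[3]
Solving the 3×3 linear system over states ≠ 1 gives exactly h = [132/31, 0, 144/31, 132/31] (h[1] = 0 is the target).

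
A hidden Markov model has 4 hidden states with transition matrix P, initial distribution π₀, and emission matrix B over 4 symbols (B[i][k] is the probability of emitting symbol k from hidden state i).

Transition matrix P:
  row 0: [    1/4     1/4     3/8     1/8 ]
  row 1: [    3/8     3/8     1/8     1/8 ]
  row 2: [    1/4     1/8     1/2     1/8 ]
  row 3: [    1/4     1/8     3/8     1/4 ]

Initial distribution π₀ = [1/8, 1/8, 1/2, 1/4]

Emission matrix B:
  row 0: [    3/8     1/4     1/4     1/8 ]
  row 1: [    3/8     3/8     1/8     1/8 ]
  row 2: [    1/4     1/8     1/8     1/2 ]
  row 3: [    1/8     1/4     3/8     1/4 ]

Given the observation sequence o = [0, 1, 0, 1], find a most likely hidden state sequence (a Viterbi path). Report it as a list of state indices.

path = [1, 1, 1, 1]

t=0: δ = [4.688e-02, 4.688e-02, 1.250e-01, 3.125e-02]  (obs o_0=0)
t=1: δ = [7.812e-03, 6.592e-03, 7.812e-03, 3.906e-03]  ψ = [2, 1, 2, 2]  (obs o_1=1)
t=2: δ = [9.270e-04, 9.270e-04, 9.766e-04, 1.221e-04]  ψ = [1, 1, 2, 0]  (obs o_2=0)
t=3: δ = [8.690e-05, 1.304e-04, 6.104e-05, 3.052e-05]  ψ = [1, 1, 2, 2]  (obs o_3=1)
backtrack: best end state = 1; path = [1, 1, 1, 1]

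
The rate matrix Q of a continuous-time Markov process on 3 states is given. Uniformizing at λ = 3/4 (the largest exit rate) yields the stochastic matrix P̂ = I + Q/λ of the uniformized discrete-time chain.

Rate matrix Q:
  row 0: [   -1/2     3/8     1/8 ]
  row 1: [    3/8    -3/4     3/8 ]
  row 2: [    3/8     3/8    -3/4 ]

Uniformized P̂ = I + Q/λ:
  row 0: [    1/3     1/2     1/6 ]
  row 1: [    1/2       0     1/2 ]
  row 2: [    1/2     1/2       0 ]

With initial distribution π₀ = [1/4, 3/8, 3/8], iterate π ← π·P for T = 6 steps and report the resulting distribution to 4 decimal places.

π = [0.4286, 0.3340, 0.2374]

t=0: π = [0.2500, 0.3750, 0.3750]
t=1: π = [0.4583, 0.3125, 0.2292]
t=2: π = [0.4236, 0.3438, 0.2326]
t=3: π = [0.4294, 0.3281, 0.2425]
t=4: π = [0.4284, 0.3359, 0.2356]
t=5: π = [0.4286, 0.3320, 0.2394]
t=6: π = [0.4286, 0.3340, 0.2374]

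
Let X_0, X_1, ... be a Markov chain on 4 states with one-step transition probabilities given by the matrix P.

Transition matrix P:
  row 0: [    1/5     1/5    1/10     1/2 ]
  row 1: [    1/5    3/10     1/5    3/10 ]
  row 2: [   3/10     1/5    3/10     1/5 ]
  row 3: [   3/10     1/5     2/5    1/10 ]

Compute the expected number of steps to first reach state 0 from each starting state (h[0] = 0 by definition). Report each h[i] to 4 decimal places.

First-step conditioning: h[0] = 0; for i ≠ 0, h[i] = 1 + Σ_k P[i][k]·h[k].
  h[1] = 1 + 3/10·h[1] + 1/5·h[2] + 3/10·h[3]
  h[2] = 1 + 1/5·h[1] + 3/10·h[2] + 1/5·h[3]
  h[3] = 1 + 1/5·h[1] + 2/5·h[2] + 1/10·h[3]
Solving the 3×3 linear system over states ≠ 0 gives exactly h = [0, 4, 18/5, 18/5] (h[0] = 0 is the target).

h = [0.0000, 4.0000, 3.6000, 3.6000]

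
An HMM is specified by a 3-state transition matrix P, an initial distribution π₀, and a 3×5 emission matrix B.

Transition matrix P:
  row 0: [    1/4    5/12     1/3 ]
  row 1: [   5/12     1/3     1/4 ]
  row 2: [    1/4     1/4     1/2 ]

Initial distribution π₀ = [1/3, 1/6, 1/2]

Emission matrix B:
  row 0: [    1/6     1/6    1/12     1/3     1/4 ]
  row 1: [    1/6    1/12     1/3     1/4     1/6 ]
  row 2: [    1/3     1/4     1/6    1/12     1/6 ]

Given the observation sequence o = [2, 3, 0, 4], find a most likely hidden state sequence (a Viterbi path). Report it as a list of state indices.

t=0: δ = [2.778e-02, 5.556e-02, 8.333e-02]  (obs o_0=2)
t=1: δ = [7.716e-03, 5.208e-03, 3.472e-03]  ψ = [1, 2, 2]  (obs o_1=3)
t=2: δ = [3.617e-04, 5.358e-04, 8.573e-04]  ψ = [1, 0, 0]  (obs o_2=0)
t=3: δ = [5.582e-05, 3.572e-05, 7.144e-05]  ψ = [1, 2, 2]  (obs o_3=4)
backtrack: best end state = 2; path = [1, 0, 2, 2]

path = [1, 0, 2, 2]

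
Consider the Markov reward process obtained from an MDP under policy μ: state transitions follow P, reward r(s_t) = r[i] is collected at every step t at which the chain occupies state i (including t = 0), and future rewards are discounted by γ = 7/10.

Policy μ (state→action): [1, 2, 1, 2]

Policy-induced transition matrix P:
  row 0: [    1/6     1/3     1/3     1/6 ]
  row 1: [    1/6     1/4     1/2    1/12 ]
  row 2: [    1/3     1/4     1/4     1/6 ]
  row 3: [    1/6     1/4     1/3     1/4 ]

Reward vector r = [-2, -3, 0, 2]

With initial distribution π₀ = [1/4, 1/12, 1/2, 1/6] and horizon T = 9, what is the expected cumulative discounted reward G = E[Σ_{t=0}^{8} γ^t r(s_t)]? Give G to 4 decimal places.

t=0: π = [0.2500, 0.0833, 0.5000, 0.1667], E[r] = -0.4167, γ^t·E[r] = -0.416667, running G = -0.416667
t=1: π = [0.2500, 0.2708, 0.3056, 0.1736], E[r] = -0.9653, γ^t·E[r] = -0.675694, running G = -1.092361
t=2: π = [0.2176, 0.2708, 0.3530, 0.1586], E[r] = -0.9306, γ^t·E[r] = -0.455972, running G = -1.548333
t=3: π = [0.2255, 0.2681, 0.3491, 0.1573], E[r] = -0.9408, γ^t·E[r] = -0.322687, running G = -1.871021
t=4: π = [0.2248, 0.2688, 0.3489, 0.1574], E[r] = -0.9412, γ^t·E[r] = -0.225981, running G = -2.097002
t=5: π = [0.2248, 0.2687, 0.3491, 0.1574], E[r] = -0.9411, γ^t·E[r] = -0.158168, running G = -2.255170
t=6: π = [0.2248, 0.2687, 0.3490, 0.1574], E[r] = -0.9411, γ^t·E[r] = -0.110721, running G = -2.365891
t=7: π = [0.2248, 0.2687, 0.3490, 0.1574], E[r] = -0.9411, γ^t·E[r] = -0.077505, running G = -2.443396
t=8: π = [0.2248, 0.2687, 0.3490, 0.1574], E[r] = -0.9411, γ^t·E[r] = -0.054253, running G = -2.497649

G = -2.4976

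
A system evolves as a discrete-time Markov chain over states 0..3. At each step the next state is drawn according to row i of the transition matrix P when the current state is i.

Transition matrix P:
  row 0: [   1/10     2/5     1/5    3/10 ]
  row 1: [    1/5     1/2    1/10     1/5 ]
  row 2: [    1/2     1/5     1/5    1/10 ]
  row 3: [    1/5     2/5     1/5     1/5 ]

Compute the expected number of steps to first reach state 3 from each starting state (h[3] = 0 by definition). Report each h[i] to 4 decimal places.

h = [4.4000, 4.8000, 5.2000, 0.0000]

First-step conditioning: h[3] = 0; for i ≠ 3, h[i] = 1 + Σ_k P[i][k]·h[k].
  h[0] = 1 + 1/10·h[0] + 2/5·h[1] + 1/5·h[2]
  h[1] = 1 + 1/5·h[0] + 1/2·h[1] + 1/10·h[2]
  h[2] = 1 + 1/2·h[0] + 1/5·h[1] + 1/5·h[2]
Solving the 3×3 linear system over states ≠ 3 gives exactly h = [22/5, 24/5, 26/5, 0] (h[3] = 0 is the target).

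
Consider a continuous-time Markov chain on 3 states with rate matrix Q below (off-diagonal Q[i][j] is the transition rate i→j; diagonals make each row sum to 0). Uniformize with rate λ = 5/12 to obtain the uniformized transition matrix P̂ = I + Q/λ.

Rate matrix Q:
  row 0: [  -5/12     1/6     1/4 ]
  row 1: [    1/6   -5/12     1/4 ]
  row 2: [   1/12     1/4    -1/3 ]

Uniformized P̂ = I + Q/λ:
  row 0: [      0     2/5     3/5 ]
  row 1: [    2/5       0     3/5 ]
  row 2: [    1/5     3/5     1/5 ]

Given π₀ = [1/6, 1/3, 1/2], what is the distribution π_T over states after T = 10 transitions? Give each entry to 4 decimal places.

π = [0.2245, 0.3469, 0.4286]

t=0: π = [0.1667, 0.3333, 0.5000]
t=1: π = [0.2333, 0.3667, 0.4000]
t=2: π = [0.2267, 0.3333, 0.4400]
t=3: π = [0.2213, 0.3547, 0.4240]
t=4: π = [0.2267, 0.3429, 0.4304]
t=5: π = [0.2233, 0.3489, 0.4278]
t=6: π = [0.2251, 0.3460, 0.4289]
t=7: π = [0.2242, 0.3474, 0.4285]
t=8: π = [0.2246, 0.3467, 0.4286]
t=9: π = [0.2244, 0.3470, 0.4286]
t=10: π = [0.2245, 0.3469, 0.4286]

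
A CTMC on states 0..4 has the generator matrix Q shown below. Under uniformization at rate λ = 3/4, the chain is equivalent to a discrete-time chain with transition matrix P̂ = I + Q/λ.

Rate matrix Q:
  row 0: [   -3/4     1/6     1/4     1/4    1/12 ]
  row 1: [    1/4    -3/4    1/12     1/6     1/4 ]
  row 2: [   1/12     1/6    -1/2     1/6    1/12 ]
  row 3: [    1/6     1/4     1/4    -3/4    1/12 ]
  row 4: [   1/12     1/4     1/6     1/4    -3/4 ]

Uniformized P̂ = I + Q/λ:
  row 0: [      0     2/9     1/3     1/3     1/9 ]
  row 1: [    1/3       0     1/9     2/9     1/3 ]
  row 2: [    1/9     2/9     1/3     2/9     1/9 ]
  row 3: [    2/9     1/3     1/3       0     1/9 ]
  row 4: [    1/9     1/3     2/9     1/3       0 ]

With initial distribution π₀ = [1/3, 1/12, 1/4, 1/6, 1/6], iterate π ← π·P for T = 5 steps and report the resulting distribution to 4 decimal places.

t=0: π = [0.3333, 0.0833, 0.2500, 0.1667, 0.1667]
t=1: π = [0.1111, 0.2407, 0.2963, 0.2407, 0.1111]
t=2: π = [0.1790, 0.2078, 0.2675, 0.1934, 0.1523]
t=3: π = [0.1589, 0.2144, 0.2702, 0.2160, 0.1404]
t=4: π = [0.1651, 0.2142, 0.2701, 0.2075, 0.1432]
t=5: π = [0.1634, 0.2136, 0.2698, 0.2104, 0.1428]

π = [0.1634, 0.2136, 0.2698, 0.2104, 0.1428]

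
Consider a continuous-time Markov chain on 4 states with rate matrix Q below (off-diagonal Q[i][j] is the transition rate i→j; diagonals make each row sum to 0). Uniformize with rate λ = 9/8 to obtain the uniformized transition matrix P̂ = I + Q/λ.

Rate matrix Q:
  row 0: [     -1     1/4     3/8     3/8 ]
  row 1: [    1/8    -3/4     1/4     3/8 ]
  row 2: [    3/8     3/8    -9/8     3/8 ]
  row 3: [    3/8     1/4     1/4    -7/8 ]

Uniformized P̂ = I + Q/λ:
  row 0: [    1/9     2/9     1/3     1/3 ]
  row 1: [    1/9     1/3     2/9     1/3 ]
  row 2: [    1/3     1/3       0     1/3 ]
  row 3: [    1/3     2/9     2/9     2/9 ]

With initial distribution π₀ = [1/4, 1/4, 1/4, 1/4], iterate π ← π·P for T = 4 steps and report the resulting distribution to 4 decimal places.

t=0: π = [0.2500, 0.2500, 0.2500, 0.2500]
t=1: π = [0.2222, 0.2778, 0.1944, 0.3056]
t=2: π = [0.2222, 0.2747, 0.2037, 0.2994]
t=3: π = [0.2229, 0.2754, 0.2016, 0.3001]
t=4: π = [0.2226, 0.2752, 0.2022, 0.3000]

π = [0.2226, 0.2752, 0.2022, 0.3000]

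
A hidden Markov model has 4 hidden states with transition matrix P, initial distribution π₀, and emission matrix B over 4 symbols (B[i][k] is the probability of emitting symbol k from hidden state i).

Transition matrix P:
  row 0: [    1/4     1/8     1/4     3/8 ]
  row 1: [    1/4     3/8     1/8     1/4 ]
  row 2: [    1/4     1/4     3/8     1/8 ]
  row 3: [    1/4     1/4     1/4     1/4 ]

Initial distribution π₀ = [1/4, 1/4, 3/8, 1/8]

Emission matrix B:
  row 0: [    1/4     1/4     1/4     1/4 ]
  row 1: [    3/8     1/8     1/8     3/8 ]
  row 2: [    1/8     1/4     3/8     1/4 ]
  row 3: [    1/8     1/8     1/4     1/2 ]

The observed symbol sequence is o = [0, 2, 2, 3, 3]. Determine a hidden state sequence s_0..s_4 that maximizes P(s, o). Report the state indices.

path = [2, 2, 2, 1, 1]

t=0: δ = [6.250e-02, 9.375e-02, 4.688e-02, 1.562e-02]  (obs o_0=0)
t=1: δ = [5.859e-03, 4.395e-03, 6.592e-03, 5.859e-03]  ψ = [1, 1, 2, 0]  (obs o_1=2)
t=2: δ = [4.120e-04, 2.060e-04, 9.270e-04, 5.493e-04]  ψ = [2, 1, 2, 0]  (obs o_2=2)
t=3: δ = [5.794e-05, 8.690e-05, 8.690e-05, 7.725e-05]  ψ = [2, 2, 2, 0]  (obs o_3=3)
t=4: δ = [5.431e-06, 1.222e-05, 8.147e-06, 1.086e-05]  ψ = [1, 1, 2, 0]  (obs o_4=3)
backtrack: best end state = 1; path = [2, 2, 2, 1, 1]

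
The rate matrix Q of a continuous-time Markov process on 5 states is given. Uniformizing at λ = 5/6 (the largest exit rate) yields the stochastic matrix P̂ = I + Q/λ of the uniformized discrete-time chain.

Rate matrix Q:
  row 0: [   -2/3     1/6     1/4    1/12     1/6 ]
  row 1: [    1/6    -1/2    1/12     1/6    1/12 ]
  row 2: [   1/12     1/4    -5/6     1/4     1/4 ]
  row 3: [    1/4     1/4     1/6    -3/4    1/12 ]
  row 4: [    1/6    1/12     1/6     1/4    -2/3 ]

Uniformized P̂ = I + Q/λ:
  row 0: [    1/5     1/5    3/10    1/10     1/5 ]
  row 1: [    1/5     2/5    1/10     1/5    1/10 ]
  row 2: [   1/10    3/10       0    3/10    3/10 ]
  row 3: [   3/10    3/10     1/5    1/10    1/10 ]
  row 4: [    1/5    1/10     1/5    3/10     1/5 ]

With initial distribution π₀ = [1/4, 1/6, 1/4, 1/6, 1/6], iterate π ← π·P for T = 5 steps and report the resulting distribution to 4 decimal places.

t=0: π = [0.2500, 0.1667, 0.2500, 0.1667, 0.1667]
t=1: π = [0.1917, 0.2583, 0.1583, 0.2000, 0.1917]
t=2: π = [0.2042, 0.2683, 0.1617, 0.1958, 0.1700]
t=3: π = [0.2034, 0.2724, 0.1613, 0.1932, 0.1698]
t=4: π = [0.2032, 0.2730, 0.1609, 0.1934, 0.1696]
t=5: π = [0.2033, 0.2731, 0.1609, 0.1934, 0.1694]

π = [0.2033, 0.2731, 0.1609, 0.1934, 0.1694]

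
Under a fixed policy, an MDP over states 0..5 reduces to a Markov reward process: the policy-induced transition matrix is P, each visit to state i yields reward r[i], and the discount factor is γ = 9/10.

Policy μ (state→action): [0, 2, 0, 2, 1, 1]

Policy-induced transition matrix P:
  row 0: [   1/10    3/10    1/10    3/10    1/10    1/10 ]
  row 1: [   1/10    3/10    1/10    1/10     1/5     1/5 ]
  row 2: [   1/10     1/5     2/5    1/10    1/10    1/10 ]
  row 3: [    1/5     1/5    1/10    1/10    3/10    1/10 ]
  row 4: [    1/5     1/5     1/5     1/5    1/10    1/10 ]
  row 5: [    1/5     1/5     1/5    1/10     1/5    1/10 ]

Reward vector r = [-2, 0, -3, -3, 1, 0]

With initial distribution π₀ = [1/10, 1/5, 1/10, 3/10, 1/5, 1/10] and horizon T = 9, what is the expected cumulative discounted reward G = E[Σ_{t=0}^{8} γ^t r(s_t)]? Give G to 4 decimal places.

t=0: π = [0.1000, 0.2000, 0.1000, 0.3000, 0.2000, 0.1000], E[r] = -1.2000, γ^t·E[r] = -1.200000, running G = -1.200000
t=1: π = [0.1600, 0.2300, 0.1600, 0.1400, 0.1900, 0.1200], E[r] = -1.0300, γ^t·E[r] = -0.927000, running G = -2.127000
t=2: π = [0.1450, 0.2390, 0.1790, 0.1510, 0.1630, 0.1230], E[r] = -1.1170, γ^t·E[r] = -0.904770, running G = -3.031770
t=3: π = [0.1437, 0.2384, 0.1823, 0.1453, 0.1664, 0.1239], E[r] = -1.1038, γ^t·E[r] = -0.804670, running G = -3.836440
t=4: π = [0.1436, 0.2382, 0.1837, 0.1454, 0.1653, 0.1238], E[r] = -1.1091, γ^t·E[r] = -0.727700, running G = -4.564140
t=5: π = [0.1435, 0.2382, 0.1840, 0.1452, 0.1653, 0.1238], E[r] = -1.1094, γ^t·E[r] = -0.655108, running G = -5.219248
t=6: π = [0.1434, 0.2382, 0.1841, 0.1452, 0.1652, 0.1238], E[r] = -1.1096, γ^t·E[r] = -0.589704, running G = -5.808952
t=7: π = [0.1434, 0.2382, 0.1841, 0.1452, 0.1652, 0.1238], E[r] = -1.1097, γ^t·E[r] = -0.530755, running G = -6.339707
t=8: π = [0.1434, 0.2382, 0.1841, 0.1452, 0.1652, 0.1238], E[r] = -1.1097, γ^t·E[r] = -0.477685, running G = -6.817392

G = -6.8174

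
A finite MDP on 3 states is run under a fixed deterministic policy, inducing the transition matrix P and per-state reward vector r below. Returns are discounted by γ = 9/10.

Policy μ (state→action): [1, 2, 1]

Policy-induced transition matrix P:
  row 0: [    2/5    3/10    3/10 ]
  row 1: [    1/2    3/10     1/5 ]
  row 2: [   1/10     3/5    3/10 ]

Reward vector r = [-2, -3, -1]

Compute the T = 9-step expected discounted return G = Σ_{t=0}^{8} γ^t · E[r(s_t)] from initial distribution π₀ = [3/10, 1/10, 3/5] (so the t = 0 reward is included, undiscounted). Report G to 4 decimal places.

t=0: π = [0.3000, 0.1000, 0.6000], E[r] = -1.5000, γ^t·E[r] = -1.500000, running G = -1.500000
t=1: π = [0.2300, 0.4800, 0.2900], E[r] = -2.1900, γ^t·E[r] = -1.971000, running G = -3.471000
t=2: π = [0.3610, 0.3870, 0.2520], E[r] = -2.1350, γ^t·E[r] = -1.729350, running G = -5.200350
t=3: π = [0.3631, 0.3756, 0.2613], E[r] = -2.1143, γ^t·E[r] = -1.541325, running G = -6.741675
t=4: π = [0.3592, 0.3784, 0.2624], E[r] = -2.1160, γ^t·E[r] = -1.388275, running G = -8.129949
t=5: π = [0.3591, 0.3787, 0.2622], E[r] = -2.1166, γ^t·E[r] = -1.249814, running G = -9.379764
t=6: π = [0.3592, 0.3786, 0.2621], E[r] = -2.1165, γ^t·E[r] = -1.124806, running G = -10.504570
t=7: π = [0.3592, 0.3786, 0.2621], E[r] = -2.1165, γ^t·E[r] = -1.012317, running G = -11.516887
t=8: π = [0.3592, 0.3786, 0.2621], E[r] = -2.1165, γ^t·E[r] = -0.911086, running G = -12.427972

G = -12.4280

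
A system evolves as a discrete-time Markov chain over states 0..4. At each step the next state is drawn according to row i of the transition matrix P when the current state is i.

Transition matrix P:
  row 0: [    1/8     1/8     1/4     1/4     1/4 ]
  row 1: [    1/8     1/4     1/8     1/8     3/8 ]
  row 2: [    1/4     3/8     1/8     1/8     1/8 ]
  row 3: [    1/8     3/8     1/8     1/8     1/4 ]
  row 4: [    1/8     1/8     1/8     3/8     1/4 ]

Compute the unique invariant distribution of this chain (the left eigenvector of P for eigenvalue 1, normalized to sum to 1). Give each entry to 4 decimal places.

Balance equations π_j = Σ_i π_i·P[i][j]:
  π_0 = 1/8·π_0 + 1/8·π_1 + 1/4·π_2 + 1/8·π_3 + 1/8·π_4
  π_1 = 1/8·π_0 + 1/4·π_1 + 3/8·π_2 + 3/8·π_3 + 1/8·π_4
  π_2 = 1/4·π_0 + 1/8·π_1 + 1/8·π_2 + 1/8·π_3 + 1/8·π_4
  π_3 = 1/4·π_0 + 1/8·π_1 + 1/8·π_2 + 1/8·π_3 + 3/8·π_4
  normalize: π_0 + π_1 + π_2 + π_3 + π_4 = 1
Solving the linear system gives exactly π = [1/7, 9/37, 1/7, 54/259, 68/259].

π = [0.1429, 0.2432, 0.1429, 0.2085, 0.2625]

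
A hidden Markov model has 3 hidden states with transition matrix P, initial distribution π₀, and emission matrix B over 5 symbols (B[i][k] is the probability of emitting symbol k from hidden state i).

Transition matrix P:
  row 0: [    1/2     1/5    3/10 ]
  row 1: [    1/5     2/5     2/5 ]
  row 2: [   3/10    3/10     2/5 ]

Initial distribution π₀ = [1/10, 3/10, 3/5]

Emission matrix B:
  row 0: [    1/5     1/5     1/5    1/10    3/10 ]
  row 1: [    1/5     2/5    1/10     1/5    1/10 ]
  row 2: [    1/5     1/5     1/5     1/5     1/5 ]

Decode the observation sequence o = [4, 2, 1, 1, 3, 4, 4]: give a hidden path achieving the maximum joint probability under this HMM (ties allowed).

t=0: δ = [3.000e-02, 3.000e-02, 1.200e-01]  (obs o_0=4)
t=1: δ = [7.200e-03, 3.600e-03, 9.600e-03]  ψ = [2, 2, 2]  (obs o_1=2)
t=2: δ = [7.200e-04, 1.152e-03, 7.680e-04]  ψ = [0, 2, 2]  (obs o_2=1)
t=3: δ = [7.200e-05, 1.843e-04, 9.216e-05]  ψ = [0, 1, 1]  (obs o_3=1)
t=4: δ = [3.686e-06, 1.475e-05, 1.475e-05]  ψ = [1, 1, 1]  (obs o_4=3)
t=5: δ = [1.327e-06, 5.898e-07, 1.180e-06]  ψ = [2, 1, 1]  (obs o_5=4)
t=6: δ = [1.991e-07, 3.539e-08, 9.437e-08]  ψ = [0, 2, 2]  (obs o_6=4)
backtrack: best end state = 0; path = [2, 2, 1, 1, 2, 0, 0]

path = [2, 2, 1, 1, 2, 0, 0]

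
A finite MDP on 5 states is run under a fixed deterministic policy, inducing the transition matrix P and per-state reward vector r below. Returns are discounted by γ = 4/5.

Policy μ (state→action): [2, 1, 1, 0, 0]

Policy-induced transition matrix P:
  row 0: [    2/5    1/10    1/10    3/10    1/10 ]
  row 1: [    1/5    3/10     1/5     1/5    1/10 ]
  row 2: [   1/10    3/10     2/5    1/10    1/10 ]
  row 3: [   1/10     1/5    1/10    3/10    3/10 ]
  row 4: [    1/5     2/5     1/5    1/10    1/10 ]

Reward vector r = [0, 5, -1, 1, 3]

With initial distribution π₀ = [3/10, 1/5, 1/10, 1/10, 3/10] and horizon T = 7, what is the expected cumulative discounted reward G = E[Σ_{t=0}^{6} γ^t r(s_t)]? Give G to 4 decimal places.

t=0: π = [0.3000, 0.2000, 0.1000, 0.1000, 0.3000], E[r] = 1.9000, γ^t·E[r] = 1.900000, running G = 1.900000
t=1: π = [0.2400, 0.2600, 0.1800, 0.2000, 0.1200], E[r] = 1.6800, γ^t·E[r] = 1.344000, running G = 3.244000
t=2: π = [0.2100, 0.2440, 0.1920, 0.2140, 0.1400], E[r] = 1.6620, γ^t·E[r] = 1.063680, running G = 4.307680
t=3: π = [0.2014, 0.2506, 0.1960, 0.2092, 0.1428], E[r] = 1.6946, γ^t·E[r] = 0.867635, running G = 5.175315
t=4: π = [0.1998, 0.2531, 0.1981, 0.2072, 0.1418], E[r] = 1.7000, γ^t·E[r] = 0.696304, running G = 5.871619
t=5: π = [0.1994, 0.2535, 0.1989, 0.2067, 0.1414], E[r] = 1.6996, γ^t·E[r] = 0.556938, running G = 6.428557
t=6: π = [0.1993, 0.2536, 0.1992, 0.2066, 0.1413], E[r] = 1.6994, γ^t·E[r] = 0.445479, running G = 6.874036

G = 6.8740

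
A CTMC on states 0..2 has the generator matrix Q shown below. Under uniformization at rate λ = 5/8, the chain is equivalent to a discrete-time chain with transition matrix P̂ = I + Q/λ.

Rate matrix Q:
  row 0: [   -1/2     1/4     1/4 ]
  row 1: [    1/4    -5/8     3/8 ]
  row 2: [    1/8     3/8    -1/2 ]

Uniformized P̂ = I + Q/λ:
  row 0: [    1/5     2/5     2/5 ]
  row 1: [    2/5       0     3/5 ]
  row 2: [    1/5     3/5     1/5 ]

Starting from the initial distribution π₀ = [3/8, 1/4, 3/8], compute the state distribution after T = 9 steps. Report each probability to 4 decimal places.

π = [0.2682, 0.3416, 0.3901]

t=0: π = [0.3750, 0.2500, 0.3750]
t=1: π = [0.2500, 0.3750, 0.3750]
t=2: π = [0.2750, 0.3250, 0.4000]
t=3: π = [0.2650, 0.3500, 0.3850]
t=4: π = [0.2700, 0.3370, 0.3930]
t=5: π = [0.2674, 0.3438, 0.3888]
t=6: π = [0.2688, 0.3402, 0.3910]
t=7: π = [0.2680, 0.3421, 0.3898]
t=8: π = [0.2684, 0.3411, 0.3905]
t=9: π = [0.2682, 0.3416, 0.3901]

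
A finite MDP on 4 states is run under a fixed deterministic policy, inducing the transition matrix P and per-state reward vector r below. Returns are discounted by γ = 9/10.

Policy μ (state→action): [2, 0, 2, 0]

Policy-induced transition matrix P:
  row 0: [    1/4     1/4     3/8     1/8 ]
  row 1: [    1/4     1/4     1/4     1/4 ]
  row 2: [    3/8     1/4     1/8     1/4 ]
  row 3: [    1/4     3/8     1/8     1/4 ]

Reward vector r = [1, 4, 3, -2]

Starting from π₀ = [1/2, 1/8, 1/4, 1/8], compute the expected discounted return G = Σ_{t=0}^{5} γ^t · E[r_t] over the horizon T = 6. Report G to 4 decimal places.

G = 7.6610

t=0: π = [0.5000, 0.1250, 0.2500, 0.1250], E[r] = 1.5000, γ^t·E[r] = 1.500000, running G = 1.500000
t=1: π = [0.2813, 0.2656, 0.2656, 0.1875], E[r] = 1.7656, γ^t·E[r] = 1.589063, running G = 3.089063
t=2: π = [0.2832, 0.2734, 0.2285, 0.2148], E[r] = 1.6328, γ^t·E[r] = 1.322578, running G = 4.411641
t=3: π = [0.2786, 0.2769, 0.2300, 0.2146], E[r] = 1.6467, γ^t·E[r] = 1.200465, running G = 5.612106
t=4: π = [0.2787, 0.2768, 0.2292, 0.2152], E[r] = 1.6434, γ^t·E[r] = 1.078256, running G = 6.690362
t=5: π = [0.2787, 0.2769, 0.2293, 0.2152], E[r] = 1.6438, γ^t·E[r] = 0.970649, running G = 7.661011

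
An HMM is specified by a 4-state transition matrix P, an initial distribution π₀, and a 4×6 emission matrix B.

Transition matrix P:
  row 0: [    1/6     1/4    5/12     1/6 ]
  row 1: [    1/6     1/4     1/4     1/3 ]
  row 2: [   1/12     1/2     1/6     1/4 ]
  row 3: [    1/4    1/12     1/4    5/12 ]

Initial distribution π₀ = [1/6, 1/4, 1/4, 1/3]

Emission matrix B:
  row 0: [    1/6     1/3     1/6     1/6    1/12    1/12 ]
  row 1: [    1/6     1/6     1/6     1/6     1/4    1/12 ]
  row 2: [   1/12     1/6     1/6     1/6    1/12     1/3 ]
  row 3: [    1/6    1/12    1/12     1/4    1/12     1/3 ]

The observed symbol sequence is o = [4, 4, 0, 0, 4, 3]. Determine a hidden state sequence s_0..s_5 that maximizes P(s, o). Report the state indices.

t=0: δ = [1.389e-02, 6.250e-02, 2.083e-02, 2.778e-02]  (obs o_0=4)
t=1: δ = [8.681e-04, 3.906e-03, 1.302e-03, 1.736e-03]  ψ = [1, 1, 1, 1]  (obs o_1=4)
t=2: δ = [1.085e-04, 1.628e-04, 8.138e-05, 2.170e-04]  ψ = [1, 1, 1, 1]  (obs o_2=0)
t=3: δ = [9.042e-06, 6.782e-06, 4.521e-06, 1.507e-05]  ψ = [3, 1, 3, 3]  (obs o_3=0)
t=4: δ = [3.140e-07, 5.651e-07, 3.140e-07, 5.233e-07]  ψ = [3, 0, 0, 3]  (obs o_4=4)
t=5: δ = [2.180e-08, 2.616e-08, 2.355e-08, 5.451e-08]  ψ = [3, 2, 1, 3]  (obs o_5=3)
backtrack: best end state = 3; path = [1, 1, 3, 3, 3, 3]

path = [1, 1, 3, 3, 3, 3]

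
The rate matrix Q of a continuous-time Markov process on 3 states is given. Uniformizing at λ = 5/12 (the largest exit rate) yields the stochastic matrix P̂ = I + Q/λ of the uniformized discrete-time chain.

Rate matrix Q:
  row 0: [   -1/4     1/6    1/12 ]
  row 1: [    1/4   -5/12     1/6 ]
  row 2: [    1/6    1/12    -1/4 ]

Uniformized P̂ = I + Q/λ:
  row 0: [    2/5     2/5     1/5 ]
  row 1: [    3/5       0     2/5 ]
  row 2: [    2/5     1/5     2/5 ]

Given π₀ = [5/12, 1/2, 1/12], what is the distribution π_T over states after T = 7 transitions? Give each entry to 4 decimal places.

π = [0.4483, 0.2413, 0.3104]

t=0: π = [0.4167, 0.5000, 0.0833]
t=1: π = [0.5000, 0.1833, 0.3167]
t=2: π = [0.4367, 0.2633, 0.3000]
t=3: π = [0.4527, 0.2347, 0.3127]
t=4: π = [0.4469, 0.2436, 0.3095]
t=5: π = [0.4487, 0.2407, 0.3106]
t=6: π = [0.4481, 0.2416, 0.3103]
t=7: π = [0.4483, 0.2413, 0.3104]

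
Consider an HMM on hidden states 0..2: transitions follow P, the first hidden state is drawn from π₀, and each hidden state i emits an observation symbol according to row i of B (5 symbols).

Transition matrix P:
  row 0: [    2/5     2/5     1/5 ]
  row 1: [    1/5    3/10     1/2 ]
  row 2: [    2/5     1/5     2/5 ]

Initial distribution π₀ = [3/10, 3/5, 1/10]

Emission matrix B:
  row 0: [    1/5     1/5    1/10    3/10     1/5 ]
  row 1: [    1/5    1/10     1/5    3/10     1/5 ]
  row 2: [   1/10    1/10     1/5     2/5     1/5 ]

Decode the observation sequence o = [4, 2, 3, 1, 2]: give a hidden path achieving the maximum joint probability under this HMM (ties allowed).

path = [1, 2, 2, 0, 1]

t=0: δ = [6.000e-02, 1.200e-01, 2.000e-02]  (obs o_0=4)
t=1: δ = [2.400e-03, 7.200e-03, 1.200e-02]  ψ = [0, 1, 1]  (obs o_1=2)
t=2: δ = [1.440e-03, 7.200e-04, 1.920e-03]  ψ = [2, 2, 2]  (obs o_2=3)
t=3: δ = [1.536e-04, 5.760e-05, 7.680e-05]  ψ = [2, 0, 2]  (obs o_3=1)
t=4: δ = [6.144e-06, 1.229e-05, 6.144e-06]  ψ = [0, 0, 0]  (obs o_4=2)
backtrack: best end state = 1; path = [1, 2, 2, 0, 1]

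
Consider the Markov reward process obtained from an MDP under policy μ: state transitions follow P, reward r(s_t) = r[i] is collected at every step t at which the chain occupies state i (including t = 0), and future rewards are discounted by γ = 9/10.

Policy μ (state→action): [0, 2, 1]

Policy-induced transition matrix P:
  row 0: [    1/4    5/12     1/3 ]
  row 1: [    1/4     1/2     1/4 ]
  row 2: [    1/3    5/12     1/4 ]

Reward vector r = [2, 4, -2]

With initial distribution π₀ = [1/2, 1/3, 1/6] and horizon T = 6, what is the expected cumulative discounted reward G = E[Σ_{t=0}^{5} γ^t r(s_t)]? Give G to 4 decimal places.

G = 8.6152

t=0: π = [0.5000, 0.3333, 0.1667], E[r] = 2.0000, γ^t·E[r] = 2.000000, running G = 2.000000
t=1: π = [0.2639, 0.4444, 0.2917], E[r] = 1.7222, γ^t·E[r] = 1.550000, running G = 3.550000
t=2: π = [0.2743, 0.4537, 0.2720], E[r] = 1.8194, γ^t·E[r] = 1.473750, running G = 5.023750
t=3: π = [0.2727, 0.4545, 0.2729], E[r] = 1.8175, γ^t·E[r] = 1.324969, running G = 6.348719
t=4: π = [0.2727, 0.4545, 0.2727], E[r] = 1.8182, γ^t·E[r] = 1.192915, running G = 7.541634
t=5: π = [0.2727, 0.4545, 0.2727], E[r] = 1.8182, γ^t·E[r] = 1.073615, running G = 8.615249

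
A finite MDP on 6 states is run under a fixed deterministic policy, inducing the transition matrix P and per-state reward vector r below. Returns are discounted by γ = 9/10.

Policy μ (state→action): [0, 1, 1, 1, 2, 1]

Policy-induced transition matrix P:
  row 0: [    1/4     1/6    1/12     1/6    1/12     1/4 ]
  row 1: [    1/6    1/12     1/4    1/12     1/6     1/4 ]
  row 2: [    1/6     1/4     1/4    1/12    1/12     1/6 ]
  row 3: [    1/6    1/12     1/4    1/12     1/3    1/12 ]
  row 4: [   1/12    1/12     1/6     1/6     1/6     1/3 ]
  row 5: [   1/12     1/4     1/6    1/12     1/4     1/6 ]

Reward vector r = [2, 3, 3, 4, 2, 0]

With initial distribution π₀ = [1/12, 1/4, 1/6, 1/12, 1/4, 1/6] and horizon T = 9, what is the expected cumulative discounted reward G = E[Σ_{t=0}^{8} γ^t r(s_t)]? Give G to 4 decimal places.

t=0: π = [0.0833, 0.2500, 0.1667, 0.0833, 0.2500, 0.1667], E[r] = 2.2500, γ^t·E[r] = 2.250000, running G = 2.250000
t=1: π = [0.1389, 0.1458, 0.2014, 0.1111, 0.1736, 0.2292], E[r] = 2.1111, γ^t·E[r] = 1.900000, running G = 4.150000
t=2: π = [0.1447, 0.1667, 0.1933, 0.1094, 0.1759, 0.2101], E[r] = 2.1586, γ^t·E[r] = 1.748438, running G = 5.898438
t=3: π = [0.1466, 0.1626, 0.1937, 0.1101, 0.1742, 0.2128], E[r] = 2.1508, γ^t·E[r] = 1.567934, running G = 7.466371
t=4: π = [0.1466, 0.1633, 0.1933, 0.1101, 0.1744, 0.2123], E[r] = 2.1522, γ^t·E[r] = 1.412029, running G = 8.878400
t=5: π = [0.1467, 0.1632, 0.1933, 0.1101, 0.1744, 0.2124], E[r] = 2.1519, γ^t·E[r] = 1.270670, running G = 10.149069
t=6: π = [0.1467, 0.1632, 0.1933, 0.1101, 0.1744, 0.2124], E[r] = 2.1519, γ^t·E[r] = 1.143623, running G = 11.292692
t=7: π = [0.1467, 0.1632, 0.1933, 0.1101, 0.1744, 0.2124], E[r] = 2.1519, γ^t·E[r] = 1.029257, running G = 12.321949
t=8: π = [0.1467, 0.1632, 0.1933, 0.1101, 0.1744, 0.2124], E[r] = 2.1519, γ^t·E[r] = 0.926332, running G = 13.248281

G = 13.2483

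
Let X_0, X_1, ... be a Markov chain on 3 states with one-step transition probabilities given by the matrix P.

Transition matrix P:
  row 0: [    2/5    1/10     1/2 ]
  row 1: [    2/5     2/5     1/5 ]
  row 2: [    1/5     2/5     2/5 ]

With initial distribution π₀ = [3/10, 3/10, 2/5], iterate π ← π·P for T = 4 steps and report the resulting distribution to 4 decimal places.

t=0: π = [0.3000, 0.3000, 0.4000]
t=1: π = [0.3200, 0.3100, 0.3700]
t=2: π = [0.3260, 0.3040, 0.3700]
t=3: π = [0.3260, 0.3022, 0.3718]
t=4: π = [0.3256, 0.3022, 0.3722]

π = [0.3256, 0.3022, 0.3722]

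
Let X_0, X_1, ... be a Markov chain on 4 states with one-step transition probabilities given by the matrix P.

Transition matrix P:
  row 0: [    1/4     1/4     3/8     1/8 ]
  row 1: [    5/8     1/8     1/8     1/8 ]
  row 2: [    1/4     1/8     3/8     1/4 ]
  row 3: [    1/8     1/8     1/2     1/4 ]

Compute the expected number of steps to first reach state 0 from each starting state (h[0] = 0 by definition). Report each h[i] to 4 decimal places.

First-step conditioning: h[0] = 0; for i ≠ 0, h[i] = 1 + Σ_k P[i][k]·h[k].
  h[1] = 1 + 1/8·h[1] + 1/8·h[2] + 1/8·h[3]
  h[2] = 1 + 1/8·h[1] + 3/8·h[2] + 1/4·h[3]
  h[3] = 1 + 1/8·h[1] + 1/2·h[2] + 1/4·h[3]
Solving the 3×3 linear system over states ≠ 0 gives exactly h = [0, 312/137, 512/137, 576/137] (h[0] = 0 is the target).

h = [0.0000, 2.2774, 3.7372, 4.2044]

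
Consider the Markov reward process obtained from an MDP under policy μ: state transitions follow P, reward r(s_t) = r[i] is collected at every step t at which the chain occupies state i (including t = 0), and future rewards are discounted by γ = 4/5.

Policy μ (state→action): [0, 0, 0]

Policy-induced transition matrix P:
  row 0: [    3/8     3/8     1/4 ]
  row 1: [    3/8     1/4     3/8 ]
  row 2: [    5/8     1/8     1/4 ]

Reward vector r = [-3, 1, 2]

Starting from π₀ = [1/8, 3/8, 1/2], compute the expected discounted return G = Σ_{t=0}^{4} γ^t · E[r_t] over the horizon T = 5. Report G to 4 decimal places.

G = -0.3526

t=0: π = [0.1250, 0.3750, 0.5000], E[r] = 1.0000, γ^t·E[r] = 1.000000, running G = 1.000000
t=1: π = [0.5000, 0.2031, 0.2969], E[r] = -0.7031, γ^t·E[r] = -0.562500, running G = 0.437500
t=2: π = [0.4492, 0.2754, 0.2754], E[r] = -0.5215, γ^t·E[r] = -0.333750, running G = 0.103750
t=3: π = [0.4438, 0.2717, 0.2844], E[r] = -0.4910, γ^t·E[r] = -0.251375, running G = -0.147625
t=4: π = [0.4461, 0.2699, 0.2840], E[r] = -0.5005, γ^t·E[r] = -0.204988, running G = -0.352613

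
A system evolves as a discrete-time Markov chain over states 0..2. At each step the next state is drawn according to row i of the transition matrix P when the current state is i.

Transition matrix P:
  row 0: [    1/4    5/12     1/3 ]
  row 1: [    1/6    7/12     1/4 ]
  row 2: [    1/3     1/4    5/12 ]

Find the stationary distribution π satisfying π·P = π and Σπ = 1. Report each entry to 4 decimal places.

π = [0.2407, 0.4352, 0.3241]

Balance equations π_j = Σ_i π_i·P[i][j]:
  π_0 = 1/4·π_0 + 1/6·π_1 + 1/3·π_2
  π_1 = 5/12·π_0 + 7/12·π_1 + 1/4·π_2
  normalize: π_0 + π_1 + π_2 = 1
Solving the linear system gives exactly π = [13/54, 47/108, 35/108].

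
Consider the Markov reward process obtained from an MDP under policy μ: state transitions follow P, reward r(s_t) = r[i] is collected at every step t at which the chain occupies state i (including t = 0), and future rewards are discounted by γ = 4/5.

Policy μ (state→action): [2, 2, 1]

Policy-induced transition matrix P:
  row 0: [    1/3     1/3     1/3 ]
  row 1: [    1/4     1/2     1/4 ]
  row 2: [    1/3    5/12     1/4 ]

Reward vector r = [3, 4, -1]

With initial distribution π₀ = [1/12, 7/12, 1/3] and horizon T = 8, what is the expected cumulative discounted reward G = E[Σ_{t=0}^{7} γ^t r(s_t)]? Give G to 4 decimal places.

G = 9.6976

t=0: π = [0.0833, 0.5833, 0.3333], E[r] = 2.2500, γ^t·E[r] = 2.250000, running G = 2.250000
t=1: π = [0.2847, 0.4583, 0.2569], E[r] = 2.4306, γ^t·E[r] = 1.944444, running G = 4.194444
t=2: π = [0.2951, 0.4311, 0.2737], E[r] = 2.3362, γ^t·E[r] = 1.495185, running G = 5.689630
t=3: π = [0.2974, 0.4280, 0.2746], E[r] = 2.3296, γ^t·E[r] = 1.192765, running G = 6.882395
t=4: π = [0.2977, 0.4275, 0.2748], E[r] = 2.3284, γ^t·E[r] = 0.953719, running G = 7.836114
t=5: π = [0.2977, 0.4275, 0.2748], E[r] = 2.3283, γ^t·E[r] = 0.762927, running G = 8.599040
t=6: π = [0.2977, 0.4275, 0.2748], E[r] = 2.3282, γ^t·E[r] = 0.610336, running G = 9.209377
t=7: π = [0.2977, 0.4275, 0.2748], E[r] = 2.3282, γ^t·E[r] = 0.488268, running G = 9.697645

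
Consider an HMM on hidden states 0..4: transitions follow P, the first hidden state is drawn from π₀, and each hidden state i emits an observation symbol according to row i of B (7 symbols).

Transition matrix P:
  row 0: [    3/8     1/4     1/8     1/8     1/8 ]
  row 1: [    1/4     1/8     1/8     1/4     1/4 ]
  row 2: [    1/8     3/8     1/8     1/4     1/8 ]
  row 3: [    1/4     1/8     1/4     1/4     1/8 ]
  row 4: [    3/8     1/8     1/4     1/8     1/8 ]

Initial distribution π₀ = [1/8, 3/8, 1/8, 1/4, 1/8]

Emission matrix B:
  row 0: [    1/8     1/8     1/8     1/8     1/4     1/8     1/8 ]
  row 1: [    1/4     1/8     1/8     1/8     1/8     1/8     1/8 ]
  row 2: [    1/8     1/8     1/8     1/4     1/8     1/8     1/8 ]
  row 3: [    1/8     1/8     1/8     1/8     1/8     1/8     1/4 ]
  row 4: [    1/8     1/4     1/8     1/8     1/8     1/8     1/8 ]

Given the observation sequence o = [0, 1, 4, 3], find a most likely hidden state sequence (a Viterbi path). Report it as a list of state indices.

t=0: δ = [1.562e-02, 9.375e-02, 1.562e-02, 3.125e-02, 1.562e-02]  (obs o_0=0)
t=1: δ = [2.930e-03, 1.465e-03, 1.465e-03, 2.930e-03, 5.859e-03]  ψ = [1, 1, 1, 1, 1]  (obs o_1=1)
t=2: δ = [5.493e-04, 9.155e-05, 1.831e-04, 9.155e-05, 9.155e-05]  ψ = [4, 0, 4, 3, 4]  (obs o_2=4)
t=3: δ = [2.575e-05, 1.717e-05, 1.717e-05, 8.583e-06, 8.583e-06]  ψ = [0, 0, 0, 0, 0]  (obs o_3=3)
backtrack: best end state = 0; path = [1, 4, 0, 0]

path = [1, 4, 0, 0]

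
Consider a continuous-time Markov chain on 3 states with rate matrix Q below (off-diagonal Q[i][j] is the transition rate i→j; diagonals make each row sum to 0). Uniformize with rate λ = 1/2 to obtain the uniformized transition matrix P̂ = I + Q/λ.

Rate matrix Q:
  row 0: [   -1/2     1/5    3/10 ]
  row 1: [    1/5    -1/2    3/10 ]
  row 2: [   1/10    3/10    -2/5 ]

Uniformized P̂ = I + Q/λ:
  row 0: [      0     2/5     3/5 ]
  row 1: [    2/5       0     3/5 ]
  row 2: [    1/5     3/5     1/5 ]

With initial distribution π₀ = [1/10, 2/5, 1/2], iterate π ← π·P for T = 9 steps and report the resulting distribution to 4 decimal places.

π = [0.2244, 0.3470, 0.4286]

t=0: π = [0.1000, 0.4000, 0.5000]
t=1: π = [0.2600, 0.3400, 0.4000]
t=2: π = [0.2160, 0.3440, 0.4400]
t=3: π = [0.2256, 0.3504, 0.4240]
t=4: π = [0.2250, 0.3446, 0.4304]
t=5: π = [0.2239, 0.3482, 0.4278]
t=6: π = [0.2249, 0.3463, 0.4289]
t=7: π = [0.2243, 0.3473, 0.4285]
t=8: π = [0.2246, 0.3468, 0.4286]
t=9: π = [0.2244, 0.3470, 0.4286]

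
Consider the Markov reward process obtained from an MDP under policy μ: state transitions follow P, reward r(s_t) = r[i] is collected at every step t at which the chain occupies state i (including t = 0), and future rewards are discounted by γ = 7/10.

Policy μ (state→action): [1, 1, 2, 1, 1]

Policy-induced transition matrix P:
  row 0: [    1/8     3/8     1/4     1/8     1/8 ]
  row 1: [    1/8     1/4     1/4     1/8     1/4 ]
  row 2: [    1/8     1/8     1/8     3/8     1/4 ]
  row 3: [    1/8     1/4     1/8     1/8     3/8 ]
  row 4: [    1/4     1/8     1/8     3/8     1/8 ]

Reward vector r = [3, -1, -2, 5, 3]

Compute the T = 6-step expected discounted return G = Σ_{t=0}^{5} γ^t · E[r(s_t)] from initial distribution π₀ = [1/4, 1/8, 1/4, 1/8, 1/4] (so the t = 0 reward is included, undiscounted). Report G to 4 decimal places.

t=0: π = [0.2500, 0.1250, 0.2500, 0.1250, 0.2500], E[r] = 1.5000, γ^t·E[r] = 1.500000, running G = 1.500000
t=1: π = [0.1563, 0.2188, 0.1719, 0.2500, 0.2031], E[r] = 1.7656, γ^t·E[r] = 1.235938, running G = 2.735938
t=2: π = [0.1504, 0.2227, 0.1719, 0.2188, 0.2363], E[r] = 1.6875, γ^t·E[r] = 0.826875, running G = 3.562813
t=3: π = [0.1545, 0.2178, 0.1716, 0.2271, 0.2290], E[r] = 1.7249, γ^t·E[r] = 0.591625, running G = 4.154437
t=4: π = [0.1536, 0.2192, 0.1715, 0.2252, 0.2304], E[r] = 1.7157, γ^t·E[r] = 0.411932, running G = 4.566369
t=5: π = [0.1538, 0.2190, 0.1716, 0.2255, 0.2301], E[r] = 1.7171, γ^t·E[r] = 0.288597, running G = 4.854966

G = 4.8550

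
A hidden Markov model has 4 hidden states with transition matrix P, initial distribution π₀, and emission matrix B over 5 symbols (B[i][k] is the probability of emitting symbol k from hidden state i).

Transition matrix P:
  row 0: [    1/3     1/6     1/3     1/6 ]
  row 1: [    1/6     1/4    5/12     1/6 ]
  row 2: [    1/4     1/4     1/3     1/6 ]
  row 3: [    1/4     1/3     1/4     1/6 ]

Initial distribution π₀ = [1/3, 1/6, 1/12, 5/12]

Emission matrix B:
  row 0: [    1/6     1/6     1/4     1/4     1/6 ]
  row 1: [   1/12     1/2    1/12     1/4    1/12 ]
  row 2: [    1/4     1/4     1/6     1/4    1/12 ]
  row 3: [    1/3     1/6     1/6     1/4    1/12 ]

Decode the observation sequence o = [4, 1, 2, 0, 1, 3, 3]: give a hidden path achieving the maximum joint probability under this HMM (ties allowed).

t=0: δ = [5.556e-02, 1.389e-02, 6.944e-03, 3.472e-02]  (obs o_0=4)
t=1: δ = [3.086e-03, 5.787e-03, 4.630e-03, 1.543e-03]  ψ = [0, 3, 0, 0]  (obs o_1=1)
t=2: δ = [2.894e-04, 1.206e-04, 4.019e-04, 1.608e-04]  ψ = [2, 1, 1, 1]  (obs o_2=2)
t=3: δ = [1.674e-05, 8.372e-06, 3.349e-05, 2.233e-05]  ψ = [2, 2, 2, 2]  (obs o_3=0)
t=4: δ = [1.395e-06, 4.186e-06, 2.791e-06, 9.303e-07]  ψ = [2, 2, 2, 2]  (obs o_4=1)
t=5: δ = [1.744e-07, 2.616e-07, 4.361e-07, 1.744e-07]  ψ = [1, 1, 1, 1]  (obs o_5=3)
t=6: δ = [2.725e-08, 2.725e-08, 3.634e-08, 1.817e-08]  ψ = [2, 2, 2, 2]  (obs o_6=3)
backtrack: best end state = 2; path = [3, 1, 2, 2, 1, 2, 2]

path = [3, 1, 2, 2, 1, 2, 2]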